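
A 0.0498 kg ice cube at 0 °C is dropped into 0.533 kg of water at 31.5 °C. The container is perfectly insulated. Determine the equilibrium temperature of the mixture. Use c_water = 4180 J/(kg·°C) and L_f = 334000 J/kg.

Conservation of energy gives ΣQ = 0:
fusion: m_ice L_f = 0.0498×334000 = 16633; warm the meltwater: 208.16 T; water: 2227.9(T − 31.5)
2436.1 T = 70180 − 16633 = 53547
T ≈ 21.98 °C. Since T > 0 °C, the all-ice-melts assumption holds.

T_f ≈ 22.0 °C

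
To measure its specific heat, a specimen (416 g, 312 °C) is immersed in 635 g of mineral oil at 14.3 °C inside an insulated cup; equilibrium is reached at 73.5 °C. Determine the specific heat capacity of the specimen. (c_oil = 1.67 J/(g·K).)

c ≈ 0.633 J/(g·K)

m_s c (T_s − T_f) = m_oil c_oil (T_f − T_0):
416·c·(312 − 73.5) = 635·1.67·(73.5 − 14.3)
99216 c = 62779  ⇒  c ≈ 0.6327 J/(g·K)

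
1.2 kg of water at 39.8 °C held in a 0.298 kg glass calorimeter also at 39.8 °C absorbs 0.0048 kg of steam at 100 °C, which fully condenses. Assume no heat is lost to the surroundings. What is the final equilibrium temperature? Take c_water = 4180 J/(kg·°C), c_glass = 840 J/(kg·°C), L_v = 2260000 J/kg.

Setting the total heat transfer to zero:
condense steam: −0.0048×2260000 = −10848
  condensed water 100 °C→T: 20.06(T − 100)
  water warms: 1.2×4180×(T − 39.8) = 5016(T − 39.8)
  cup: 250.32(T − 39.8)
5286.4 T = 10848 + 2006.4 + 209600 = 222454
T ≈ 42.08 °C — below 100 °C, confirming all the steam condensed.

T_f ≈ 42.1 °C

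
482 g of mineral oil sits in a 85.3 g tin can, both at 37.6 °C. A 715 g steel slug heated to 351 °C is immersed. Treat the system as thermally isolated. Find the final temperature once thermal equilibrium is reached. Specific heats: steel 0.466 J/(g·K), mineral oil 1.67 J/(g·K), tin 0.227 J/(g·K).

T_f ≈ 127.8 °C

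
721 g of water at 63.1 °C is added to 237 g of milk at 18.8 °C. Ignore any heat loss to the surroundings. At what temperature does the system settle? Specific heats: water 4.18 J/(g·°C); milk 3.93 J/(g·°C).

T_f is the heat-capacity-weighted average of the initial temperatures:
T_f = (3013.8×63.1 + 931.41×18.8) / (3013.8 + 931.41)
    = 207680 / 3945.2 ≈ 52.64 °C

T_f ≈ 52.6 °C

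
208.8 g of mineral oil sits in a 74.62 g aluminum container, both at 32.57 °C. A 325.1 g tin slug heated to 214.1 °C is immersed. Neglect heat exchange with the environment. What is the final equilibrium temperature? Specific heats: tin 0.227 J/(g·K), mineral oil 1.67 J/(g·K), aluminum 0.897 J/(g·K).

Heat gained plus heat lost sum to zero:
325.1*0.227*(T − 214.1) + 208.8*1.67*(T − 32.57) + 74.62*0.897*(T − 32.57) = 0
(73.8 + 348.7 + 66.93) T = 73.8*214.1 + 348.7*32.57 + 66.93*32.57
T = 29337/489.43 ≈ 59.94 °C

T_f ≈ 59.9 °C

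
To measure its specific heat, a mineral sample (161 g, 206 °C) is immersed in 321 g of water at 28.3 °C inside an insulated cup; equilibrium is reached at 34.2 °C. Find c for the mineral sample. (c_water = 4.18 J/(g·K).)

Setting the total heat transfer to zero:
161·c·(34.2 − 206) + 321·4.18·(34.2 − 28.3) = 0
-27660 c = -7916.5
c = -7916.5/-27660 ≈ 0.2862 J/(g·K)

c ≈ 0.286 J/(g·K)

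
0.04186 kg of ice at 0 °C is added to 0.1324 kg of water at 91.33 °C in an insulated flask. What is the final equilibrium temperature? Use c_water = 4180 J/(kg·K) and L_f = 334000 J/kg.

Heat gained plus heat lost sum to zero:
latent heat to melt: 0.04186×334000 = 13981; warm the meltwater: 174.97 T; water cools: 0.1324×4180×(T − 91.33) = 553.43(T − 91.33)
728.41 T = 50545 − 13981 = 36564
T ≈ 50.20 °C — above 0 °C, consistent with complete melting.

T_f ≈ 50.2 °C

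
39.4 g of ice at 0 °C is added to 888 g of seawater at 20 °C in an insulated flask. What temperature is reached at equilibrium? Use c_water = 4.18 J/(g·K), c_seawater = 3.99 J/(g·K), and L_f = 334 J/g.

T_f ≈ 15.6 °C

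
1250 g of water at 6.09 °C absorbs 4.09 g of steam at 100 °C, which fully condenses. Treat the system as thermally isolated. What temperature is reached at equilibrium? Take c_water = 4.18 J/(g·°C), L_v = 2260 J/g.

T_f ≈ 8.2 °C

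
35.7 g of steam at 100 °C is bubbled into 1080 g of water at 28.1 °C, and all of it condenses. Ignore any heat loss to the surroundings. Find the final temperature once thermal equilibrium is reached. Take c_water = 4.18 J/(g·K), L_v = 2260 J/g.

T_f ≈ 47.7 °C

Conservation of energy gives ΣQ = 0:
latent heat released on condensation: 35.7×2260 = 80682
  condensate cools 100→T: 35.7×4.18×(T − 100) = 149.23(T − 100)
  water warms: 1080×4.18×(T − 28.1) = 4514.4(T − 28.1)
4663.6 T = 80682 + 14923 + 126855 = 222459
T ≈ 47.70 °C, under the boiling point, so the assumption holds.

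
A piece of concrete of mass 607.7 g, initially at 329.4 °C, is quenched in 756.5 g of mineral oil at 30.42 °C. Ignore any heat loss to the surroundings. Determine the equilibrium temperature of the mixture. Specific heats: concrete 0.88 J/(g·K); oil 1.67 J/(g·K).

Let T be the final temperature. ΣQ_i = 0:
607.7·0.88·(T − 329.4) + 756.5·1.67·(T − 30.42) = 0
534.78(T − 329.4) + 1263.4(T − 30.42) = 0
(534.78 + 1263.4) T = 534.78·329.4 + 1263.4·30.42
T = 214586/1798.1 ≈ 119.34 °C

T_f ≈ 119.3 °C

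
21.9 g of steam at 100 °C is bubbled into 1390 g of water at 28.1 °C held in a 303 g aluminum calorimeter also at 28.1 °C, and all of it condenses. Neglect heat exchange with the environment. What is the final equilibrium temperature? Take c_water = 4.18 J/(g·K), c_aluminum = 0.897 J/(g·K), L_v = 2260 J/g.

T_f ≈ 37.2 °C

Sum of m c ΔT and latent-heat terms is zero:
latent heat released on condensation: 21.9·2260 = 49494; condensed water 100 °C→T: 91.54(T − 100); original water: 5810.2(T − 28.1); cup: 271.79(T − 28.1)
6173.5 T = 49494 + 9154.2 + 170904 = 229552
T ≈ 37.18 °C, under the boiling point, so the assumption holds.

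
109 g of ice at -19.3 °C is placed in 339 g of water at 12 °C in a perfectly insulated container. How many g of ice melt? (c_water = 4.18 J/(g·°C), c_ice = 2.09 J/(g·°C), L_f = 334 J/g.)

m_melted ≈ 37.7 g

Water can give up m c ΔT = 339×4.18×12 = 17004 J before reaching 0 °C.
Of that, 109×2.09×19.3 = 4396.7 J goes to bring the ice to 0 °C, leaving 12608 J.
Fully melting the ice requires m_ice L_f = 109×334 = 36406 J.
That's not enough to melt it all — equilibrium is at 0 °C with ice remaining.
m_melt = 12608 / L_f = 37.75 g.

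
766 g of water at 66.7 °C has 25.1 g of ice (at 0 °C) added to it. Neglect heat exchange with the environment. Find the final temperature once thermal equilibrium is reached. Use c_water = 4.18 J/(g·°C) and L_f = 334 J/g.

T_f ≈ 62.0 °C

Heat gained plus heat lost sum to zero:
latent heat to melt: 25.1×334 = 8383.4
  warm the meltwater: 104.92 T
  water: 3201.9(T − 66.7)
3306.8 T = 213565 − 8383.4 = 205182
T ≈ 62.05 °C. Since T > 0 °C, the all-ice-melts assumption holds.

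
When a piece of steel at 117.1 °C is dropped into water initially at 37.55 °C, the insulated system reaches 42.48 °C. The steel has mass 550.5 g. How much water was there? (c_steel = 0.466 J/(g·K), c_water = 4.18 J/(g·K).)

Net heat exchanged in the isolated system is zero:
550.5·0.466·(42.48 − 117.1) + m·4.18·(42.48 − 37.55) = 0
20.61 m = 19142
m = 19142/20.61 ≈ 928.9 g

m ≈ 929 g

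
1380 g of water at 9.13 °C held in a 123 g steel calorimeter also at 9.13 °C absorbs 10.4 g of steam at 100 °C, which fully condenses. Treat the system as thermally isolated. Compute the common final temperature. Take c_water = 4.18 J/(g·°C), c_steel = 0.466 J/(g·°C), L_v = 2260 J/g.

Taking heat into each body as positive, Σ m c ΔT = 0:
latent heat released on condensation: 10.4·2260 = 23504
  condensate cools 100→T: 10.4·4.18·(T − 100) = 43.47(T − 100)
  water warms: 1380·4.18·(T − 9.13) = 5768.4(T − 9.13)
  steel cup: 123·0.466·(T − 9.13) = 57.32(T − 9.13)
5869.2 T = 23504 + 4347.2 + 53189 = 81040
T ≈ 13.81 °C — below 100 °C, confirming all the steam condensed.

T_f ≈ 13.8 °C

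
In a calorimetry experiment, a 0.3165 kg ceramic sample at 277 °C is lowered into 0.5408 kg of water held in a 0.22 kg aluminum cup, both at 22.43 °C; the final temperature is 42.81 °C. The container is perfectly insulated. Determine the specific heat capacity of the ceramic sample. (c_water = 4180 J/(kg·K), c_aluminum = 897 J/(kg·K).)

Heat gained plus heat lost sum to zero:
0.3165·c·(42.81 − 277) + 0.5408·4180·(42.81 − 22.43) + 0.22·897·(42.81 − 22.43) = 0
-74.12 c = -50092
c = -50092/-74.12 ≈ 675.8 J/(kg·K)

c ≈ 676 J/(kg·K)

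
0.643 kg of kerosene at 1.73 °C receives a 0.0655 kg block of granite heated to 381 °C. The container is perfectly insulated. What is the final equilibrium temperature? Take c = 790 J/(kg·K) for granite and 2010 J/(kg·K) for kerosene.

T_f ≈ 16.3 °C

Conservation of energy gives ΣQ = 0:
0.0655×790×(T − 381) + 0.643×2010×(T − 1.73) = 0
51.75(T − 381) + 1292.4(T − 1.73) = 0
1344.2 T = 21951
T = 21951 / 1344.2 = 16.3 °C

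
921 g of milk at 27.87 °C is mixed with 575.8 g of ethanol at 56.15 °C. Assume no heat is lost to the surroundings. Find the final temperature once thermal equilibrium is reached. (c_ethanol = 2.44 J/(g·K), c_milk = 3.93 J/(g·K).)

T_f ≈ 35.8 °C

Let T be the final temperature. ΣQ_i = 0:
575.8·2.44·(T − 56.15) + 921·3.93·(T − 27.87) = 0
1405(T − 56.15) + 3619.5(T − 27.87) = 0
(1405 + 3619.5) T = 1405·56.15 + 3619.5·27.87
T = 179764/5024.5 ≈ 35.78 °C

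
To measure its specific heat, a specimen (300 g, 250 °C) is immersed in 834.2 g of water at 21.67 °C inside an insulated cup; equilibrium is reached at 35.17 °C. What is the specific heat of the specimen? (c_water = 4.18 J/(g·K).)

Conservation of energy gives ΣQ = 0:
300×c×(35.17 − 250) + 834.2×4.18×(35.17 − 21.67) = 0
-64449 c = -47074
c = -47074/-64449 ≈ 0.7304 J/(g·K)

c ≈ 0.73 J/(g·K)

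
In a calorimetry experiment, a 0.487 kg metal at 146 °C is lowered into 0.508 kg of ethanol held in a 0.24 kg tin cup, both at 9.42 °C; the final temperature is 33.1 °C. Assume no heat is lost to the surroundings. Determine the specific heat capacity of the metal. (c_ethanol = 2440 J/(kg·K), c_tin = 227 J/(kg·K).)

Heat gained plus heat lost sum to zero:
0.487×c×(33.1 − 146) + 0.508×2440×(33.1 − 9.42) + 0.24×227×(33.1 − 9.42) = 0
-54.98 c = -30642
c = -30642/-54.98 ≈ 557.3 J/(kg·K)

c ≈ 557 J/(kg·K)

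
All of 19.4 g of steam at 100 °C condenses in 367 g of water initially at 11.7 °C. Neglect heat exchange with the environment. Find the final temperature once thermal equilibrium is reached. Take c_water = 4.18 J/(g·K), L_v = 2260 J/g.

T_f ≈ 43.3 °C

Let T be the final temperature. ΣQ_i = 0:
steam→water at 100 °C releases m L_v = 19.4·2260 = 43844
  condensed water 100 °C→T: 81.09(T − 100)
  water warms: 367·4.18·(T − 11.7) = 1534.1(T − 11.7)
1615.2 T = 43844 + 8109.2 + 17949 = 69902
T ≈ 43.28 °C, under the boiling point, so the assumption holds.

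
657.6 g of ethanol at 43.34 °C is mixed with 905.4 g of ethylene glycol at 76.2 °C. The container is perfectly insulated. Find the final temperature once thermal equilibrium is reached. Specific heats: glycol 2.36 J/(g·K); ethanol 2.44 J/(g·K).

Conservation of energy gives ΣQ = 0:
905.4*2.36*(T − 76.2) + 657.6*2.44*(T − 43.34) = 0
2136.7(T − 76.2) + 1604.5(T − 43.34) = 0
(2136.7 + 1604.5) T = 2136.7*76.2 + 1604.5*43.34
T = 232361/3741.3 ≈ 62.11 °C

T_f ≈ 62.1 °C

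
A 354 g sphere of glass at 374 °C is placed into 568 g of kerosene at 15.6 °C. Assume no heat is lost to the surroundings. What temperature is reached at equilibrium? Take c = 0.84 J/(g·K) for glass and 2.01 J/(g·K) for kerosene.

Taking heat into each body as positive, Σ m c ΔT = 0:
354·0.84·(T − 374) + 568·2.01·(T − 15.6) = 0
(297.36 + 1141.7) T = 297.36·374 + 1141.7·15.6
T ≈ 89.66 °C

T_f ≈ 89.7 °C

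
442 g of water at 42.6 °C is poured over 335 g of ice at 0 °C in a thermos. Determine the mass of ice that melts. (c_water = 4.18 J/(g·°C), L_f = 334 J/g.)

m_melted ≈ 236 g

Cooling the water to 0 °C releases 442×4.18×42.6 = 78706 J.
Melting all 335 g of ice would need 335×334 = 111890 J.
That's not enough to melt it all — equilibrium is at 0 °C with ice remaining.
m_melt = 78706 / L_f = 235.6 g.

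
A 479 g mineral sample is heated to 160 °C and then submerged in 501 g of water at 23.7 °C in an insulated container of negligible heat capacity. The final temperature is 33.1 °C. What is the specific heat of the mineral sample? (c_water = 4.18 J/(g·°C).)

Net heat exchanged in the isolated system is zero:
479×c×(33.1 − 160) + 501×4.18×(33.1 − 23.7) = 0
-60785 c = -19685
c = -19685/-60785 ≈ 0.3239 J/(g·°C)

c ≈ 0.324 J/(g·°C)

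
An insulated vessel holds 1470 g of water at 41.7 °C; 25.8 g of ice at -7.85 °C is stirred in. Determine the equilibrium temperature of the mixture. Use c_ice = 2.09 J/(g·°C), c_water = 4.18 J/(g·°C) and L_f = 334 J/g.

T_f ≈ 39.5 °C

Let T be the final temperature. ΣQ_i = 0:
ice -7.85→0 °C: 25.8·2.09·7.85 = 423.29; fusion: m_ice L_f = 25.8·334 = 8617.2; meltwater 0→T: 25.8·4.18·T = 107.84 T; water: 6144.6(T − 41.7)
6252.4 T = 256230 − 9040.5 = 247189
T ≈ 39.53 °C. Since T > 0 °C, the all-ice-melts assumption holds.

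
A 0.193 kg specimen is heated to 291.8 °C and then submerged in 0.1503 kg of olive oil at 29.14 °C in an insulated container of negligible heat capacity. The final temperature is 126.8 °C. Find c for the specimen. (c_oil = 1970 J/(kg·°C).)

Net heat exchanged in the isolated system is zero:
0.193·c·(126.8 − 291.8) + 0.1503·1970·(126.8 − 29.14) = 0
-31.85 c = -28916
c = -28916/-31.85 ≈ 908 J/(kg·°C)

c ≈ 908 J/(kg·°C)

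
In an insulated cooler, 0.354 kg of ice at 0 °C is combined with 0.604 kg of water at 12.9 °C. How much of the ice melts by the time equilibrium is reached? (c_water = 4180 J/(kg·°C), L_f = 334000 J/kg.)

m_melted ≈ 0.0975 kg

Heat available from the water dropping to 0 °C: 0.604·4180·12.9 = 32569 J.
Fully melting the ice requires m_ice L_f = 0.354·334000 = 118236 J.
That's not enough to melt it all — equilibrium is at 0 °C with ice remaining.
m_melted·334000 = 32569  ⇒  m_melted ≈ 0.09751 kg.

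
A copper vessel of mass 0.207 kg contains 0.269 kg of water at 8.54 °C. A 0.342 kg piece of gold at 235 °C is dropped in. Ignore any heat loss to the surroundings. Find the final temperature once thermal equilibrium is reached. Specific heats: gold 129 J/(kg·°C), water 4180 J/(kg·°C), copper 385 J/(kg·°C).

Conservation of energy gives ΣQ = 0:
0.342*129*(T − 235) + 0.269*4180*(T − 8.54) + 0.207*385*(T − 8.54) = 0
44.12(T − 235) + 1124.4(T − 8.54) + 79.69(T − 8.54) = 0
(44.12 + 1124.4 + 79.69) T = 44.12*235 + 1124.4*8.54 + 79.69*8.54
T = 20651 / 1248.2 = 16.5 °C

T_f ≈ 16.5 °C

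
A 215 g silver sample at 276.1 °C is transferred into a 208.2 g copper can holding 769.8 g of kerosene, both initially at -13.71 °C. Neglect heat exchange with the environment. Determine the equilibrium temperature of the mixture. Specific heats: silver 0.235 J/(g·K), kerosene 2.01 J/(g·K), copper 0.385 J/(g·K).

T_f ≈ -5.0 °C

Taking heat into each body as positive, Σ m c ΔT = 0:
215×0.235×(T − 276.1) + 769.8×2.01×(T − (-13.71)) + 208.2×0.385×(T − (-13.71)) = 0
(50.52 + 1547.3 + 80.16) T = 50.52×276.1 + 1547.3×(-13.71) + 80.16×(-13.71)
T = -8362.5/1678 ≈ -4.98 °C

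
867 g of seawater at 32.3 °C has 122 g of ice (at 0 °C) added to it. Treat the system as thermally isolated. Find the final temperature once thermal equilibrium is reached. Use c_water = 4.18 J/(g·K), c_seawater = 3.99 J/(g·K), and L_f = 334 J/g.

Heat gained plus heat lost sum to zero:
melt ice: 122·334 = 40748; meltwater 0→T: 122·4.18·T = 509.96 T; seawater: 3459.3(T − 32.3)
3969.3 T = 111736 − 40748 = 70988
T ≈ 17.88 °C. Since T > 0 °C, the all-ice-melts assumption holds.

T_f ≈ 17.9 °C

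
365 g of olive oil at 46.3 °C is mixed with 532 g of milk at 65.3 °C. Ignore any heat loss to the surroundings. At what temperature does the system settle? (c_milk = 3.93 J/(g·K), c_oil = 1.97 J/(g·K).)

T_f = Σ m_i c_i T_i / Σ m_i c_i:
T_f = (2090.8*65.3 + 719.05*46.3) / (2090.8 + 719.05)
    = 169819 / 2809.8 ≈ 60.44 °C

T_f ≈ 60.4 °C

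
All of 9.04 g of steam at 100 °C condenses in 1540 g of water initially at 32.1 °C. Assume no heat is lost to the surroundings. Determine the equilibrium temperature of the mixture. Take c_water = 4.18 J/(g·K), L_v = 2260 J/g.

T_f ≈ 35.7 °C

Taking heat into each body as positive, Σ m c ΔT = 0:
condense steam: −9.04×2260 = −20430; condensate cools 100→T: 9.04×4.18×(T − 100) = 37.79(T − 100); original water: 6437.2(T − 32.1)
6475 T = 20430 + 3778.7 + 206634 = 230843
T ≈ 35.65 °C — below 100 °C, confirming all the steam condensed.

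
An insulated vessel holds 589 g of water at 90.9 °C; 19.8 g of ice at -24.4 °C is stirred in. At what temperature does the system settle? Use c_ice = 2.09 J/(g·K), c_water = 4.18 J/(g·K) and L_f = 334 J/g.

T_f ≈ 84.9 °C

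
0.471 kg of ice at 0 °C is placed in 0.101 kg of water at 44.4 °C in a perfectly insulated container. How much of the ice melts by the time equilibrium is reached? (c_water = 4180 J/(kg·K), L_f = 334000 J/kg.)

Water can give up m c ΔT = 0.101×4180×44.4 = 18745 J before reaching 0 °C.
To melt every bit of ice: 0.471×334000 = 157314 J.
That's not enough to melt it all — equilibrium is at 0 °C with ice remaining.
m_melt = 18745 / L_f = 0.05612 kg.

m_melted ≈ 0.0561 kg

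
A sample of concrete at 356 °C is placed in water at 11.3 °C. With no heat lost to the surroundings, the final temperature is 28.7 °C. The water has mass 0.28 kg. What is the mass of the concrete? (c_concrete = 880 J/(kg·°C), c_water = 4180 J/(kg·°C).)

m ≈ 0.0707 kg

Conservation of energy gives ΣQ = 0:
m·880·(28.7 − 356) + 0.28·4180·(28.7 − 11.3) = 0
-288024 m = -20365
m = -20365/-288024 ≈ 0.07071 kg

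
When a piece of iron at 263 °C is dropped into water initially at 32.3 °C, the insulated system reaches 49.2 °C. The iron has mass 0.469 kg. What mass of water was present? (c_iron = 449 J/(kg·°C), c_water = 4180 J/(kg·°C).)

m ≈ 0.637 kg

|Q_iron| = |Q_water|:
0.469·449·(263 − 49.2) = m·4180·(49.2 − 32.3)
70642 m = 45022  ⇒  m ≈ 0.6373 kg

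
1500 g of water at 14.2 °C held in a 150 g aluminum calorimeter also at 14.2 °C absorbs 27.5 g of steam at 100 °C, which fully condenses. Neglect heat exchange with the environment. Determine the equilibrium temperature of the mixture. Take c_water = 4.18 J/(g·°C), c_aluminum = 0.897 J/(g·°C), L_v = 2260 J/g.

T_f ≈ 25.2 °C

Conservation of energy gives ΣQ = 0:
condense steam: −27.5×2260 = −62150; condensate cools 100→T: 27.5×4.18×(T − 100) = 114.95(T − 100); original water: 6270(T − 14.2); cup: 134.55(T − 14.2)
6519.5 T = 62150 + 11495 + 90945 = 164590
T ≈ 25.25 °C, under the boiling point, so the assumption holds.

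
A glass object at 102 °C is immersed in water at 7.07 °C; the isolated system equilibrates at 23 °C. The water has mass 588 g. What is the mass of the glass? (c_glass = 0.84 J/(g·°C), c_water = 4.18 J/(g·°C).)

m ≈ 590 g

Taking heat into each body as positive, Σ m c ΔT = 0:
m×0.84×(23 − 102) + 588×4.18×(23 − 7.07) = 0
-66.36 m = -39153
m = -39153/-66.36 ≈ 590 g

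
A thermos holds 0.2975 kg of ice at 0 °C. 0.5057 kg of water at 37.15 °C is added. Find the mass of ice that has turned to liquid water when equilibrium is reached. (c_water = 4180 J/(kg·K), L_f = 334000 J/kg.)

m_melted ≈ 0.235 kg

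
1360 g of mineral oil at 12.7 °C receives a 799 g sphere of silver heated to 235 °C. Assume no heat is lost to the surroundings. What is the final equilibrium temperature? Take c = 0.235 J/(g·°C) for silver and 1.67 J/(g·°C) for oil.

T_f ≈ 29.7 °C

Let T be the final temperature. ΣQ_i = 0:
799*0.235*(T − 235) + 1360*1.67*(T − 12.7) = 0
187.76(T − 235) + 2271.2(T − 12.7) = 0
(187.76 + 2271.2) T = 187.76*235 + 2271.2*12.7
T ≈ 29.67 °C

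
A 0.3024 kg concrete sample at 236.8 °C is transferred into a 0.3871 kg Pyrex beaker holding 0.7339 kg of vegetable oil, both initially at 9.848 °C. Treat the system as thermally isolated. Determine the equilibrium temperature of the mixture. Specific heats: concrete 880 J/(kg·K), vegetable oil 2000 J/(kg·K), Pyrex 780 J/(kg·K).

T_f ≈ 39.5 °C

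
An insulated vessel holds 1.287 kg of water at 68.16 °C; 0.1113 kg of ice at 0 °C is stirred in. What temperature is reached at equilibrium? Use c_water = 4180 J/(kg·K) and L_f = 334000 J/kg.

T_f ≈ 56.4 °C

Heat gained plus heat lost sum to zero:
fusion: m_ice L_f = 0.1113·334000 = 37174; meltwater 0→T: 0.1113·4180·T = 465.23 T; water cools: 1.287·4180·(T − 68.16) = 5379.7(T − 68.16)
5844.9 T = 366678 − 37174 = 329503
T ≈ 56.37 °C — above 0 °C, consistent with complete melting.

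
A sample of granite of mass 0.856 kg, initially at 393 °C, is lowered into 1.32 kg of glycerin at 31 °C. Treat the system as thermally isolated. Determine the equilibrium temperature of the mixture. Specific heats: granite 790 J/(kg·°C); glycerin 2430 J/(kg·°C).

T_f is the heat-capacity-weighted average of the initial temperatures:
T_f = (676.24·393 + 3207.6·31) / (676.24 + 3207.6)
    = 365198 / 3883.8 ≈ 94.03 °C

T_f ≈ 94.0 °C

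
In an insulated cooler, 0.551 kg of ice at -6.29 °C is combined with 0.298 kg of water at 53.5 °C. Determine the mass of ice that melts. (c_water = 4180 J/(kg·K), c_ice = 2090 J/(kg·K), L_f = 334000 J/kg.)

m_melted ≈ 0.178 kg

Water can give up m c ΔT = 0.298×4180×53.5 = 66642 J before reaching 0 °C.
Warming the ice to 0 °C takes 0.551×2090×6.29 = 7243.5 J, leaving 59398 J for melting.
Fully melting the ice requires m_ice L_f = 0.551×334000 = 184034 J.
Since 59398 < 184034 J, not all the ice melts; equilibrium is at 0 °C.
m_melt = 59398 / L_f = 0.1778 kg.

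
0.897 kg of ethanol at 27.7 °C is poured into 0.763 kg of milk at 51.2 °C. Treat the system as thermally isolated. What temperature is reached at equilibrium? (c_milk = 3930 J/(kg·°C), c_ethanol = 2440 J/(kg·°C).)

T_f ≈ 41.3 °C

Taking heat into each body as positive, Σ m c ΔT = 0:
0.763×3930×(T − 51.2) + 0.897×2440×(T − 27.7) = 0
2998.6(T − 51.2) + 2188.7(T − 27.7) = 0
(2998.6 + 2188.7) T = 2998.6×51.2 + 2188.7×27.7
T = 214154 / 5187.3 = 41.3 °C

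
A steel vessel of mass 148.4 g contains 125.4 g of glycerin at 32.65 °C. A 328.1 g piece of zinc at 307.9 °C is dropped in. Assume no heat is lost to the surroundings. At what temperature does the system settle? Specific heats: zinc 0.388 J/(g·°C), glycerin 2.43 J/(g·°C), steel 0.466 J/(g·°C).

T_f is the heat-capacity-weighted average of the initial temperatures:
T_f = (127.3×307.9 + 304.72×32.65 + 69.15×32.65) / (127.3 + 304.72 + 69.15)
    = 51404 / 501.18 ≈ 102.57 °C

T_f ≈ 102.6 °C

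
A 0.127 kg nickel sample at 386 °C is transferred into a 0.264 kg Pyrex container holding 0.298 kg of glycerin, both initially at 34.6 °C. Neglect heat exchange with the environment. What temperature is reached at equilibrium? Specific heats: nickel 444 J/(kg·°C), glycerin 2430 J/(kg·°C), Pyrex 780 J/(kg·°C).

Conservation of energy gives ΣQ = 0:
0.127×444×(T − 386) + 0.298×2430×(T − 34.6) + 0.264×780×(T − 34.6) = 0
56.39(T − 386) + 724.14(T − 34.6) + 205.92(T − 34.6) = 0
986.45 T = 53946
T = 53946 / 986.45 = 54.7 °C

T_f ≈ 54.7 °C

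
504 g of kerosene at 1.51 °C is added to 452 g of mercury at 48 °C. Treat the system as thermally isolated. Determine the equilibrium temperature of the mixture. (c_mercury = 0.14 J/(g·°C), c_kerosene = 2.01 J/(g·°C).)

T_f ≈ 4.2 °C

Set heat shed by the hot body equal to heat absorbed by the cold body:
452×0.14×(48 − T) = 504×2.01×(T − 1.51)
63.28(48 − T) = 1013(T − 1.51)
1076.3 T = 4567.1  ⇒  T ≈ 4.24 °C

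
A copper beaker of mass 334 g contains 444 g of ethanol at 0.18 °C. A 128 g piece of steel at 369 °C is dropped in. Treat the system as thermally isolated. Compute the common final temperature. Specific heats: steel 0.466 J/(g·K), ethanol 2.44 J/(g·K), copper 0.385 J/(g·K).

T_f ≈ 17.5 °C

Taking heat into each body as positive, Σ m c ΔT = 0:
128×0.466×(T − 369) + 444×2.44×(T − 0.18) + 334×0.385×(T − 0.18) = 0
59.65(T − 369) + 1083.4(T − 0.18) + 128.59(T − 0.18) = 0
1271.6 T = 22228
T ≈ 17.48 °C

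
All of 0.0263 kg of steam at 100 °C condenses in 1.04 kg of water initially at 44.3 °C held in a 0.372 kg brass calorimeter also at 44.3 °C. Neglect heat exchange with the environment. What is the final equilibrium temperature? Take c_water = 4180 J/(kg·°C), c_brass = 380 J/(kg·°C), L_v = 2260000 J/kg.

Taking heat into each body as positive, Σ m c ΔT = 0:
condense steam: −0.0263×2260000 = −59438
  condensate cools 100→T: 0.0263×4180×(T − 100) = 109.93(T − 100)
  water warms: 1.04×4180×(T − 44.3) = 4347.2(T − 44.3)
  cup: 141.36(T − 44.3)
4598.5 T = 59438 + 10993 + 198843 = 269275
T ≈ 58.56 °C — below 100 °C, confirming all the steam condensed.

T_f ≈ 58.6 °C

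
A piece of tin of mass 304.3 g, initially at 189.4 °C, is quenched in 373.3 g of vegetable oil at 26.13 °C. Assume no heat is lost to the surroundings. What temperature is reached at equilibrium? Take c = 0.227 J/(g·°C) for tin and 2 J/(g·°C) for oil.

T_f ≈ 40.0 °C

Net heat exchanged in the isolated system is zero:
304.3*0.227*(T − 189.4) + 373.3*2*(T − 26.13) = 0
69.08(T − 189.4) + 746.6(T − 26.13) = 0
(69.08 + 746.6) T = 69.08*189.4 + 746.6*26.13
T = 32592/815.68 ≈ 39.96 °C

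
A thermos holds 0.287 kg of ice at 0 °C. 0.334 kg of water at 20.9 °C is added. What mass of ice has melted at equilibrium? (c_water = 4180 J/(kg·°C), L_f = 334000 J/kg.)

m_melted ≈ 0.0874 kg

Cooling the water to 0 °C releases 0.334·4180·20.9 = 29179 J.
Melting all 0.287 kg of ice would need 0.287·334000 = 95858 J.
Since 29179 < 95858 J, not all the ice melts; equilibrium is at 0 °C.
m_melt = 29179 / L_f = 0.08736 kg.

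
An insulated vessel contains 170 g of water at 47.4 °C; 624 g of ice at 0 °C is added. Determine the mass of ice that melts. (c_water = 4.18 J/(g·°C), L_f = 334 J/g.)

Water can give up m c ΔT = 170·4.18·47.4 = 33682 J before reaching 0 °C.
Fully melting the ice requires m_ice L_f = 624·334 = 208416 J.
That's not enough to melt it all — equilibrium is at 0 °C with ice remaining.
m_melt = 33682 / L_f = 100.8 g.

m_melted ≈ 101 g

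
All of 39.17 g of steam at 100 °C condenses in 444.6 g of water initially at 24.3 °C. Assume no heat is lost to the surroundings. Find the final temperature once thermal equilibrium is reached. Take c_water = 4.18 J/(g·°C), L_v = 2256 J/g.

Heat gained plus heat lost sum to zero:
condense steam: −39.17·2256 = −88368; condensate cools 100→T: 39.17·4.18·(T − 100) = 163.73(T − 100); water warms: 444.6·4.18·(T − 24.3) = 1858.4(T − 24.3)
2022.2 T = 88368 + 16373 + 45160 = 149900
T ≈ 74.13 °C — below 100 °C, confirming all the steam condensed.

T_f ≈ 74.1 °C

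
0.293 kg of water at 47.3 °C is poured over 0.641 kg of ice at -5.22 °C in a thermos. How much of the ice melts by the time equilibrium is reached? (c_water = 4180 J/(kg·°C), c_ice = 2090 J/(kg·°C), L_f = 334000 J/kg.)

m_melted ≈ 0.153 kg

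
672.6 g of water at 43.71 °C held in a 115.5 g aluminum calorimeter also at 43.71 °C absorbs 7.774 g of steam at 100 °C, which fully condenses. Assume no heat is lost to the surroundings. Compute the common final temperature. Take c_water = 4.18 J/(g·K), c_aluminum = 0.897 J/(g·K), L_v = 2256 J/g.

Sum of m c ΔT and latent-heat terms is zero:
latent heat released on condensation: 7.774×2256 = 17538; condensed water 100 °C→T: 32.5(T − 100); water warms: 672.6×4.18×(T − 43.71) = 2811.5(T − 43.71); aluminum cup: 115.5×0.897×(T − 43.71) = 103.6(T − 43.71)
2947.6 T = 17538 + 3249.5 + 127418 = 148205
T ≈ 50.28 °C, under the boiling point, so the assumption holds.

T_f ≈ 50.3 °C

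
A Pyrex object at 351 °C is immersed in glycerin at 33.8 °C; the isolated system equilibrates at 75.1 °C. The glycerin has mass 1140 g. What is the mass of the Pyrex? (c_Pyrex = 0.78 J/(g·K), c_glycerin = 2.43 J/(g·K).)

Heat lost by the Pyrex = heat gained by the glycerin:
m·0.78·(351 − 75.1) = 1140·2.43·(75.1 − 33.8)
215.2 m = 114409  ⇒  m ≈ 531.6 g

m ≈ 532 g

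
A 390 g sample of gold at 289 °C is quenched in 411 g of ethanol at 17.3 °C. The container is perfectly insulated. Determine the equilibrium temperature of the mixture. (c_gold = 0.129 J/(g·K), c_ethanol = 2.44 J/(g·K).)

T_f ≈ 30.3 °C

With ΣQ=0 the equilibrium temperature is the m·c-weighted mean:
T_f = (50.31×289 + 1002.8×17.3) / (50.31 + 1002.8)
    = 31889 / 1053.2 ≈ 30.28 °C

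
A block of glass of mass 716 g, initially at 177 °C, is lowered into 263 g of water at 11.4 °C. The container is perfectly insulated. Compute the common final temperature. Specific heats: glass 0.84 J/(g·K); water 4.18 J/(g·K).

T_f ≈ 70.0 °C

Net heat exchanged in the isolated system is zero:
716·0.84·(T − 177) + 263·4.18·(T − 11.4) = 0
601.44(T − 177) + 1099.3(T − 11.4) = 0
(601.44 + 1099.3) T = 601.44·177 + 1099.3·11.4
T = 118987/1700.8 ≈ 69.96 °C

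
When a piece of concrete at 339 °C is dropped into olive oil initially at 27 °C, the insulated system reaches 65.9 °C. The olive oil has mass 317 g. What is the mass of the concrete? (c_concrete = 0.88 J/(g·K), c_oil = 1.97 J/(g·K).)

Heat lost by the concrete = heat gained by the oil:
m×0.88×(339 − 65.9) = 317×1.97×(65.9 − 27)
240.33 m = 24293  ⇒  m ≈ 101.1 g

m ≈ 101 g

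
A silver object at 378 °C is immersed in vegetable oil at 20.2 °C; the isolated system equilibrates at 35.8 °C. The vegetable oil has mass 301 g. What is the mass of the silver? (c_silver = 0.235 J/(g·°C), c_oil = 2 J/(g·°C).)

m ≈ 117 g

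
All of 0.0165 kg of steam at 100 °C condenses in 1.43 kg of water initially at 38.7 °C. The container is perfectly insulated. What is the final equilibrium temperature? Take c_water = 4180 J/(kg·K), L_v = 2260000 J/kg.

Energy balance with sensible and latent terms:
condense steam: −0.0165×2260000 = −37290; condensate cools 100→T: 0.0165×4180×(T − 100) = 68.97(T − 100); original water: 5977.4(T − 38.7)
6046.4 T = 37290 + 6897 + 231325 = 275512
T ≈ 45.57 °C — below 100 °C, confirming all the steam condensed.

T_f ≈ 45.6 °C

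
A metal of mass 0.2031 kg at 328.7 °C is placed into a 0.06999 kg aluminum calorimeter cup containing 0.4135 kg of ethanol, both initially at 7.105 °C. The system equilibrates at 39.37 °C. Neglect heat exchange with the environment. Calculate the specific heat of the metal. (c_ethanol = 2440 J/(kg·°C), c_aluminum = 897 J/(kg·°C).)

c ≈ 588 J/(kg·°C)

Conservation of energy gives ΣQ = 0:
0.2031·c·(39.37 − 328.7) + 0.4135·2440·(39.37 − 7.105) + 0.06999·897·(39.37 − 7.105) = 0
-58.76 c = -34579
c = -34579/-58.76 ≈ 588.5 J/(kg·°C)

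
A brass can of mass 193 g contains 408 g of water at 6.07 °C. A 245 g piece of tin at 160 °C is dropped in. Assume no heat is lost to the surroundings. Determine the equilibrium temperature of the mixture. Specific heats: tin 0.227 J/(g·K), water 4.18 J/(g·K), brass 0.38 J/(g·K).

T_f ≈ 10.7 °C

T_f = Σ m_i c_i T_i / Σ m_i c_i:
T_f = (55.62·160 + 1705.4·6.07 + 73.34·6.07) / (55.62 + 1705.4 + 73.34)
    = 19696 / 1834.4 ≈ 10.74 °C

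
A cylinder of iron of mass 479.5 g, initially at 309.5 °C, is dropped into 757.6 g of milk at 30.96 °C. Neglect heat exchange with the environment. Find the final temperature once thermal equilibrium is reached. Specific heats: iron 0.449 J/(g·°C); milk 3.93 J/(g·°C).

T_f ≈ 49.7 °C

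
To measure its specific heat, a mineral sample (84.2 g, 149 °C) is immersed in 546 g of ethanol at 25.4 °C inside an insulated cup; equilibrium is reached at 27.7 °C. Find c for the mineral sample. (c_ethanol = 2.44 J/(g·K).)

Let T be the final temperature. ΣQ_i = 0:
84.2·c·(27.7 − 149) + 546·2.44·(27.7 − 25.4) = 0
-10213 c = -3064.2
c = -3064.2/-10213 ≈ 0.3 J/(g·K)

c ≈ 0.3 J/(g·K)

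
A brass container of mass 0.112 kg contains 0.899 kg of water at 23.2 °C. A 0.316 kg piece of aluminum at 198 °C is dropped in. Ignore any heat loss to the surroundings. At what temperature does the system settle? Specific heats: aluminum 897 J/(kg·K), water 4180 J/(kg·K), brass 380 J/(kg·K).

T_f ≈ 35.3 °C

T_f = Σ m_i c_i T_i / Σ m_i c_i:
T_f = (283.45×198 + 3757.8×23.2 + 42.56×23.2) / (283.45 + 3757.8 + 42.56)
    = 144292 / 4083.8 ≈ 35.33 °C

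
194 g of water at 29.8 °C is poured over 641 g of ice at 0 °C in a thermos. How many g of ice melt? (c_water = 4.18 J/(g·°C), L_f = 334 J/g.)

m_melted ≈ 72.4 g

Heat available from the water dropping to 0 °C: 194·4.18·29.8 = 24165 J.
To melt every bit of ice: 641·334 = 214094 J.
That's not enough to melt it all — equilibrium is at 0 °C with ice remaining.
m_melt = 24165 / L_f = 72.35 g.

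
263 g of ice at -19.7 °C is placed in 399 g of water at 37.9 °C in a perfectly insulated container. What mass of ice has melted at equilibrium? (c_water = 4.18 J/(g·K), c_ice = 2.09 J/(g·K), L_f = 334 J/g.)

m_melted ≈ 157 g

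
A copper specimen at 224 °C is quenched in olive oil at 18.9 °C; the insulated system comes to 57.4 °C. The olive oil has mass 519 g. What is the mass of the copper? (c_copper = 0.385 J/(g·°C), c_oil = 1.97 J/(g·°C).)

Let T be the final temperature. ΣQ_i = 0:
m×0.385×(57.4 − 224) + 519×1.97×(57.4 − 18.9) = 0
-64.14 m = -39364
m = -39364/-64.14 ≈ 613.7 g

m ≈ 614 g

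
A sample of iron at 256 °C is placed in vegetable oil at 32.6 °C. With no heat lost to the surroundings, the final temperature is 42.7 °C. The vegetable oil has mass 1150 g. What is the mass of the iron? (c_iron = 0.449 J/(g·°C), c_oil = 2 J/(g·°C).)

Net heat exchanged in the isolated system is zero:
m·0.449·(42.7 − 256) + 1150·2·(42.7 − 32.6) = 0
-95.77 m = -23230
m = -23230/-95.77 ≈ 242.6 g

m ≈ 243 g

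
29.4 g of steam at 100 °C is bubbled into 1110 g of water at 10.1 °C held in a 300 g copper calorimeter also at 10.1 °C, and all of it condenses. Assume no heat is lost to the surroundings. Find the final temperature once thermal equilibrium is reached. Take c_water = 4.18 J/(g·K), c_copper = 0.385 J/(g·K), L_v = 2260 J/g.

Setting the total heat transfer to zero:
condense steam: −29.4·2260 = −66444
  condensate cools 100→T: 29.4·4.18·(T − 100) = 122.89(T − 100)
  water warms: 1110·4.18·(T − 10.1) = 4639.8(T − 10.1)
  copper cup: 300·0.385·(T − 10.1) = 115.5(T − 10.1)
4878.2 T = 66444 + 12289 + 48029 = 126762
T ≈ 25.99 °C — below 100 °C, confirming all the steam condensed.

T_f ≈ 26.0 °C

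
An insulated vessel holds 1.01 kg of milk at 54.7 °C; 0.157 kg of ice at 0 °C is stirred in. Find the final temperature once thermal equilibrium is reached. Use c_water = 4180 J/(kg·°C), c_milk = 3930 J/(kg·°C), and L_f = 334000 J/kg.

Energy conservation, ΣQ = 0:
latent heat to melt: 0.157×334000 = 52438; warm the meltwater: 656.26 T; milk: 3969.3(T − 54.7)
4625.6 T = 217121 − 52438 = 164683
T ≈ 35.60 °C — above 0 °C, consistent with complete melting.

T_f ≈ 35.6 °C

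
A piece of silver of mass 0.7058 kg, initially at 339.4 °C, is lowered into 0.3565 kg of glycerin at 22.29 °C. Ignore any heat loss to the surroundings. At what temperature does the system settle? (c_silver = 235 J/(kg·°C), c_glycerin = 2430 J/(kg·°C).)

Conservation of energy gives ΣQ = 0:
0.7058*235*(T − 339.4) + 0.3565*2430*(T − 22.29) = 0
165.86(T − 339.4) + 866.29(T − 22.29) = 0
1032.2 T = 75604
T = 75604/1032.2 ≈ 73.25 °C

T_f ≈ 73.2 °C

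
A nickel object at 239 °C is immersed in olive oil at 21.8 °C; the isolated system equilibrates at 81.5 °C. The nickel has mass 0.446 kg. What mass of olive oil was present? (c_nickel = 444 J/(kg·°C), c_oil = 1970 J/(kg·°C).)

m ≈ 0.265 kg

Energy conservation, ΣQ = 0:
0.446×444×(81.5 − 239) + m×1970×(81.5 − 21.8) = 0
117609 m = 31189
m = 31189/117609 ≈ 0.2652 kg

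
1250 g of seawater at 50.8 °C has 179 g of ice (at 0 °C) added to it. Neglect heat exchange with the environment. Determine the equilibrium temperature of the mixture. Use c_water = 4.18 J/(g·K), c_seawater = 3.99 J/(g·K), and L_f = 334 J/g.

Taking heat into each body as positive, Σ m c ΔT = 0:
melt ice: 179·334 = 59786
  warm the meltwater: 748.22 T
  seawater cools: 1250·3.99·(T − 50.8) = 4987.5(T − 50.8)
5735.7 T = 253365 − 59786 = 193579
T ≈ 33.75 °C (positive, so assuming full melt was valid).

T_f ≈ 33.7 °C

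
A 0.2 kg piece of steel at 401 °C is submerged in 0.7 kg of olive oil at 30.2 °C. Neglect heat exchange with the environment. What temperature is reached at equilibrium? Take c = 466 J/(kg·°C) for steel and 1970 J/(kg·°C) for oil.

T_f ≈ 53.7 °C

Energy conservation, ΣQ = 0:
0.2·466·(T − 401) + 0.7·1970·(T − 30.2) = 0
93.2(T − 401) + 1379(T − 30.2) = 0
(93.2 + 1379) T = 93.2·401 + 1379·30.2
T ≈ 53.67 °C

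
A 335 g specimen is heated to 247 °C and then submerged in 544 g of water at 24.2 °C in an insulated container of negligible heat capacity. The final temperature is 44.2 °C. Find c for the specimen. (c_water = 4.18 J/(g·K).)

c ≈ 0.669 J/(g·K)

Net heat exchanged in the isolated system is zero:
335×c×(44.2 − 247) + 544×4.18×(44.2 − 24.2) = 0
-67938 c = -45478
c = -45478/-67938 ≈ 0.6694 J/(g·K)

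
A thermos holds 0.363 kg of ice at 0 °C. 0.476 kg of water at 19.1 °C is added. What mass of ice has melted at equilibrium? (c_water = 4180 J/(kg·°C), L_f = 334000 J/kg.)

m_melted ≈ 0.114 kg

Heat available from the water dropping to 0 °C: 0.476·4180·19.1 = 38003 J.
To melt every bit of ice: 0.363·334000 = 121242 J.
38003 J < 121242 J, so only part of the ice melts and the system sits at 0 °C.
m_melt = 38003 / L_f = 0.1138 kg.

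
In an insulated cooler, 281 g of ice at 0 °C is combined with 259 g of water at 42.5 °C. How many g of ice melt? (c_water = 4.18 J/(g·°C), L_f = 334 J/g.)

Cooling the water to 0 °C releases 259·4.18·42.5 = 46011 J.
To melt every bit of ice: 281·334 = 93854 J.
That's not enough to melt it all — equilibrium is at 0 °C with ice remaining.
m_melted·334 = 46011  ⇒  m_melted ≈ 137.8 g.

m_melted ≈ 138 g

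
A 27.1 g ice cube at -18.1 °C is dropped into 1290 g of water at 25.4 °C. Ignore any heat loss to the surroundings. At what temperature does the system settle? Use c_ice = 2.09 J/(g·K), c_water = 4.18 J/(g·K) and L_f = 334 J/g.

Energy balance with sensible and latent terms:
ice -18.1→0 °C: 27.1·2.09·18.1 = 1025.2
  latent heat to melt: 27.1·334 = 9051.4
  warm the meltwater: 113.28 T
  water cools: 1290·4.18·(T − 25.4) = 5392.2(T − 25.4)
5505.5 T = 136962 − 10077 = 126885
T ≈ 23.05 °C — above 0 °C, consistent with complete melting.

T_f ≈ 23.0 °C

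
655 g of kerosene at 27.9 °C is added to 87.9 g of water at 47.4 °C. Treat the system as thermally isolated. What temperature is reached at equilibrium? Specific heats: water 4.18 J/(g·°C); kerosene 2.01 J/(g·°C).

T_f is the heat-capacity-weighted average of the initial temperatures:
T_f = (367.42*47.4 + 1316.5*27.9) / (367.42 + 1316.5)
    = 54148 / 1684 ≈ 32.15 °C

T_f ≈ 32.2 °C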